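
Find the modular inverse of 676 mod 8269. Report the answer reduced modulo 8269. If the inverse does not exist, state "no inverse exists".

Run Euclid on (8269, 676):
8269 = 12·676 + 157
676 = 4·157 + 48
157 = 3·48 + 13
48 = 3·13 + 9
13 = 1·9 + 4
9 = 2·4 + 1
4 = 4·1 + 0
Since gcd(676, 8269) = 1, back-substitute to write 1 as a combination:
1 = 9 − 2·4
1 = −2·13 + 3·9
1 = 3·48 − 11·13
1 = −11·157 + 36·48
1 = 36·676 − 155·157
1 = −155·8269 + 1896·676
So 676·1896 ≡ 1 (mod 8269).

1896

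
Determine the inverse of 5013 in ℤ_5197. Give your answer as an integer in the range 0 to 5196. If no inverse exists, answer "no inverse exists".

1271

Apply the Euclidean algorithm to 5197 and 5013:
5197 = 1*5013 + 184
5013 = 27*184 + 45
184 = 4*45 + 4
45 = 11*4 + 1
4 = 4*1 + 0
The gcd is 1. Working backward:
1 = 45 − 11·4
1 = −11·184 + 45·45
1 = 45·5013 − 1226·184
1 = −1226·5197 + 1271·5013
So 5013·1271 ≡ 1 (mod 5197).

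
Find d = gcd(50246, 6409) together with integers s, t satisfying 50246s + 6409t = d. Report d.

1

Apply Euclid's algorithm to 50246 and 6409:
50246 = 7*6409 + 5383
6409 = 1*5383 + 1026
5383 = 5*1026 + 253
1026 = 4*253 + 14
253 = 18*14 + 1
14 = 14*1 + 0
gcd(50246, 6409) = 1.
Back-substituting:
1 = 253 − 18·14
1 = −18·1026 + 73·253
1 = 73·5383 − 383·1026
1 = −383·6409 + 456·5383
1 = 456·50246 − 3575·6409
So 1 = (456)·50246 + (-3575)·6409.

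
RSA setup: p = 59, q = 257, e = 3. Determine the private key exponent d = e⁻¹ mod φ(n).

φ(n) = (p−1)(q−1) = 58·256 = 14848.
Need d with 3·d ≡ 1 (mod 14848). Apply the extended Euclidean algorithm:
14848 = 4949×3 + 1
3 = 3×1 + 0
Back-substitute:
1 = 14848 − 4949·3
So 3·(-4949) ≡ 1 (mod 14848), hence d ≡ -4949 ≡ 9899 (mod 14848).

9899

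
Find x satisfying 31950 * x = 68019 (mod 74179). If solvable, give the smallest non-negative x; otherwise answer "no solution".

3227

First find gcd(31950, 74179):
74179 = 2×31950 + 10279
31950 = 3×10279 + 1113
10279 = 9×1113 + 262
1113 = 4×262 + 65
262 = 4×65 + 2
65 = 32×2 + 1
2 = 2×1 + 0
gcd = 1, so a unique solution mod 74179 exists.
Back-substitute for the Bézout coefficients:
1 = 65 − 32·2
1 = −32·262 + 129·65
1 = 129·1113 − 548·262
1 = −548·10279 + 5061·1113
1 = 5061·31950 − 15731·10279
1 = −15731·74179 + 36523·31950
So 31950·(36523) ≡ 1 (mod 74179), giving 31950⁻¹ ≡ 36523.
x ≡ 31950⁻¹·68019 ≡ 36523·68019 ≡ 3227 (mod 74179).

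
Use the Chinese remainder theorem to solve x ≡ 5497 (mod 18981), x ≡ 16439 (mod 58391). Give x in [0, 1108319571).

885924691

Write x = 5497 + 18981·k. Then 18981·k ≡ 16439 − 5497 ≡ 10942 (mod 58391).
Need 18981⁻¹ mod 58391. Extended Euclid on (58391, 18981):
58391 = 3·18981 + 1448
18981 = 13·1448 + 157
1448 = 9·157 + 35
157 = 4·35 + 17
35 = 2·17 + 1
17 = 17·1 + 0
Back-substitute:
1 = 35 − 2·17
1 = −2·157 + 9·35
1 = 9·1448 − 83·157
1 = −83·18981 + 1088·1448
1 = 1088·58391 − 3347·18981
18981⁻¹ ≡ 55044 (mod 58391), so k ≡ 55044·10942 ≡ 46674 (mod 58391).
x = 5497 + 18981·46674 = 885924691.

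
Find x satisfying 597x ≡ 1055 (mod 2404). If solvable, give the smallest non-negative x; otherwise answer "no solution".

187

First find gcd(597, 2404):
2404 = 4*597 + 16
597 = 37*16 + 5
16 = 3*5 + 1
5 = 5*1 + 0
gcd = 1, so a unique solution mod 2404 exists.
Back-substitute for the Bézout coefficients:
1 = 16 − 3·5
1 = −3·597 + 112·16
1 = 112·2404 − 451·597
So 597·(-451) ≡ 1 (mod 2404), giving 597⁻¹ ≡ 1953.
x ≡ 597⁻¹·1055 ≡ 1953·1055 ≡ 187 (mod 2404).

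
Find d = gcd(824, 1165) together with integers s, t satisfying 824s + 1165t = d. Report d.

1

Repeated division:
1165 = 1×824 + 341
824 = 2×341 + 142
341 = 2×142 + 57
142 = 2×57 + 28
57 = 2×28 + 1
28 = 28×1 + 0
gcd(824, 1165) = 1.
Express as a combination:
1 = 57 − 2·28
1 = −2·142 + 5·57
1 = 5·341 − 12·142
1 = −12·824 + 29·341
1 = 29·1165 − 41·824
So 1 = (29)·1165 + (-41)·824.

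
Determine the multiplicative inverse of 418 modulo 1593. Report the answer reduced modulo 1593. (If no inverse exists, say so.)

Apply the Euclidean algorithm to 1593 and 418:
1593 = 3*418 + 339
418 = 1*339 + 79
339 = 4*79 + 23
79 = 3*23 + 10
23 = 2*10 + 3
10 = 3*3 + 1
3 = 3*1 + 0
gcd = 1, so the inverse exists. Back-substitute:
1 = 10 − 3·3
1 = −3·23 + 7·10
1 = 7·79 − 24·23
1 = −24·339 + 103·79
1 = 103·418 − 127·339
1 = −127·1593 + 484·418
So 418·484 ≡ 1 (mod 1593).

484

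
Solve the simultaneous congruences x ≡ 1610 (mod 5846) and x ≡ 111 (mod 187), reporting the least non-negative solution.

Write x = 1610 + 5846·k. Then 5846·k ≡ 111 − 1610 ≡ 184 (mod 187).
Need 5846⁻¹ mod 187. Extended Euclid on (187, 49):
187 = 3×49 + 40
49 = 1×40 + 9
40 = 4×9 + 4
9 = 2×4 + 1
4 = 4×1 + 0
Back-substitute:
1 = 9 − 2·4
1 = −2·40 + 9·9
1 = 9·49 − 11·40
1 = −11·187 + 42·49
5846⁻¹ ≡ 42 (mod 187), so k ≡ 42·184 ≡ 61 (mod 187).
x = 1610 + 5846·61 = 358216.

358216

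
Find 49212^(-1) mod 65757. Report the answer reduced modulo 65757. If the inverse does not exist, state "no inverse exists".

Compute gcd(49212, 65757):
65757 = 1*49212 + 16545
49212 = 2*16545 + 16122
16545 = 1*16122 + 423
16122 = 38*423 + 48
423 = 8*48 + 39
48 = 1*39 + 9
39 = 4*9 + 3
9 = 3*3 + 0
The gcd is 3, not 1, hence no inverse exists.

no inverse exists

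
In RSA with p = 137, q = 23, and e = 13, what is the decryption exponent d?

φ(n) = (p−1)(q−1) = 136·22 = 2992.
Need d with 13·d ≡ 1 (mod 2992). Apply the extended Euclidean algorithm:
2992 = 230·13 + 2
13 = 6·2 + 1
2 = 2·1 + 0
Back-substitute:
1 = 13 − 6·2
1 = −6·2992 + 1381·13
So 13·1381 ≡ 1 (mod 2992), hence d = 1381.

1381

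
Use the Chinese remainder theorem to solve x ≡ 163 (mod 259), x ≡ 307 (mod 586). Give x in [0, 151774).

79417

Write x = 163 + 259·k. Then 259·k ≡ 307 − 163 ≡ 144 (mod 586).
Need 259⁻¹ mod 586. Extended Euclid on (586, 259):
586 = 2*259 + 68
259 = 3*68 + 55
68 = 1*55 + 13
55 = 4*13 + 3
13 = 4*3 + 1
3 = 3*1 + 0
Back-substitute:
1 = 13 − 4·3
1 = −4·55 + 17·13
1 = 17·68 − 21·55
1 = −21·259 + 80·68
1 = 80·586 − 181·259
259⁻¹ ≡ 405 (mod 586), so k ≡ 405·144 ≡ 306 (mod 586).
x = 163 + 259·306 = 79417.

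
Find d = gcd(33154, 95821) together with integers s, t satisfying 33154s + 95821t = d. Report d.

11

Euclidean algorithm:
95821 = 2*33154 + 29513
33154 = 1*29513 + 3641
29513 = 8*3641 + 385
3641 = 9*385 + 176
385 = 2*176 + 33
176 = 5*33 + 11
33 = 3*11 + 0
gcd(33154, 95821) = 11.
Back-substituting:
11 = 176 − 5·33
11 = −5·385 + 11·176
11 = 11·3641 − 104·385
11 = −104·29513 + 843·3641
11 = 843·33154 − 947·29513
11 = −947·95821 + 2737·33154
So 11 = (-947)·95821 + (2737)·33154.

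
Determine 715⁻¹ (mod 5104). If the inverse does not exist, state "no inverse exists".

Compute gcd(715, 5104):
5104 = 7×715 + 99
715 = 7×99 + 22
99 = 4×22 + 11
22 = 2×11 + 0
The gcd is 11, not 1, hence no inverse exists.

no inverse exists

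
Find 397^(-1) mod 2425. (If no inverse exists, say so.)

Extended Euclidean algorithm:
2425 = 6×397 + 43
397 = 9×43 + 10
43 = 4×10 + 3
10 = 3×3 + 1
3 = 3×1 + 0
gcd = 1, so the inverse exists. Back-substitute:
1 = 10 − 3·3
1 = −3·43 + 13·10
1 = 13·397 − 120·43
1 = −120·2425 + 733·397
So 397·733 ≡ 1 (mod 2425).

733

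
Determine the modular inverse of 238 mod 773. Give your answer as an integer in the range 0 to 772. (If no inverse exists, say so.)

Run Euclid on (773, 238):
773 = 3·238 + 59
238 = 4·59 + 2
59 = 29·2 + 1
2 = 2·1 + 0
The gcd is 1. Working backward:
1 = 59 − 29·2
1 = −29·238 + 117·59
1 = 117·773 − 380·238
Thus 238·(-380) ≡ 1 (mod 773); reducing, -380 mod 773 = 393.

393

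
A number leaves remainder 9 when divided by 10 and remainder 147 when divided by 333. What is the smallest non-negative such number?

Write x = 9 + 10·k. Then 10·k ≡ 147 − 9 ≡ 138 (mod 333).
Need 10⁻¹ mod 333. Extended Euclid on (333, 10):
333 = 33×10 + 3
10 = 3×3 + 1
3 = 3×1 + 0
Back-substitute:
1 = 10 − 3·3
1 = −3·333 + 100·10
10⁻¹ ≡ 100 (mod 333), so k ≡ 100·138 ≡ 147 (mod 333).
x = 9 + 10·147 = 1479.

1479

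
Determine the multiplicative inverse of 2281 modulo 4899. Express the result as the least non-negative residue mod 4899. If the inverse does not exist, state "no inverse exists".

1570

Run Euclid on (4899, 2281):
4899 = 2·2281 + 337
2281 = 6·337 + 259
337 = 1·259 + 78
259 = 3·78 + 25
78 = 3·25 + 3
25 = 8·3 + 1
3 = 3·1 + 0
Since gcd(2281, 4899) = 1, back-substitute to write 1 as a combination:
1 = 25 − 8·3
1 = −8·78 + 25·25
1 = 25·259 − 83·78
1 = −83·337 + 108·259
1 = 108·2281 − 731·337
1 = −731·4899 + 1570·2281
So 2281·1570 ≡ 1 (mod 4899).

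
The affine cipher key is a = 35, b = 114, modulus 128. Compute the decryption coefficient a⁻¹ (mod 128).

11

Apply the Euclidean algorithm to 128 and 35:
128 = 3×35 + 23
35 = 1×23 + 12
23 = 1×12 + 11
12 = 1×11 + 1
11 = 11×1 + 0
gcd = 1, so the inverse exists. Back-substitute:
1 = 12 − 11
1 = −23 + 2·12
1 = 2·35 − 3·23
1 = −3·128 + 11·35
So 35·11 ≡ 1 (mod 128).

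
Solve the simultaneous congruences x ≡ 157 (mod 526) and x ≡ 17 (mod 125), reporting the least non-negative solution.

Write x = 157 + 526·k. Then 526·k ≡ 17 − 157 ≡ 110 (mod 125).
Need 526⁻¹ mod 125. Extended Euclid on (125, 26):
125 = 4·26 + 21
26 = 1·21 + 5
21 = 4·5 + 1
5 = 5·1 + 0
Back-substitute:
1 = 21 − 4·5
1 = −4·26 + 5·21
1 = 5·125 − 24·26
526⁻¹ ≡ 101 (mod 125), so k ≡ 101·110 ≡ 110 (mod 125).
x = 157 + 526·110 = 58017.

58017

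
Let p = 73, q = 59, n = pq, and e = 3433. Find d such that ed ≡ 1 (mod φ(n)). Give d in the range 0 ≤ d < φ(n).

2473

φ(n) = (p−1)(q−1) = 72·58 = 4176.
Need d with 3433·d ≡ 1 (mod 4176). Apply the extended Euclidean algorithm:
4176 = 1×3433 + 743
3433 = 4×743 + 461
743 = 1×461 + 282
461 = 1×282 + 179
282 = 1×179 + 103
179 = 1×103 + 76
103 = 1×76 + 27
76 = 2×27 + 22
27 = 1×22 + 5
22 = 4×5 + 2
5 = 2×2 + 1
2 = 2×1 + 0
Back-substitute:
1 = 5 − 2·2
1 = −2·22 + 9·5
1 = 9·27 − 11·22
1 = −11·76 + 31·27
1 = 31·103 − 42·76
1 = −42·179 + 73·103
1 = 73·282 − 115·179
1 = −115·461 + 188·282
1 = 188·743 − 303·461
1 = −303·3433 + 1400·743
1 = 1400·4176 − 1703·3433
So 3433·(-1703) ≡ 1 (mod 4176), hence d ≡ -1703 ≡ 2473 (mod 4176).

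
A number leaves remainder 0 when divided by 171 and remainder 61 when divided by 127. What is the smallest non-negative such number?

10602

Write x = 0 + 171·k. Then 171·k ≡ 61 − 0 ≡ 61 (mod 127).
Need 171⁻¹ mod 127. Extended Euclid on (127, 44):
127 = 2*44 + 39
44 = 1*39 + 5
39 = 7*5 + 4
5 = 1*4 + 1
4 = 4*1 + 0
Back-substitute:
1 = 5 − 4
1 = −39 + 8·5
1 = 8·44 − 9·39
1 = −9·127 + 26·44
171⁻¹ ≡ 26 (mod 127), so k ≡ 26·61 ≡ 62 (mod 127).
x = 0 + 171·62 = 10602.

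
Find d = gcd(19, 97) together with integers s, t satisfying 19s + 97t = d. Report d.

Repeated division:
97 = 5·19 + 2
19 = 9·2 + 1
2 = 2·1 + 0
gcd(19, 97) = 1.
Working backward:
1 = 19 − 9·2
1 = −9·97 + 46·19
So 1 = (-9)·97 + (46)·19.

1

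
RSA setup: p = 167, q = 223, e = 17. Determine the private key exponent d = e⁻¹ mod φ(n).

28181

φ(n) = (p−1)(q−1) = 166·222 = 36852.
Need d with 17·d ≡ 1 (mod 36852). Apply the extended Euclidean algorithm:
36852 = 2167*17 + 13
17 = 1*13 + 4
13 = 3*4 + 1
4 = 4*1 + 0
Back-substitute:
1 = 13 − 3·4
1 = −3·17 + 4·13
1 = 4·36852 − 8671·17
So 17·(-8671) ≡ 1 (mod 36852), hence d ≡ -8671 ≡ 28181 (mod 36852).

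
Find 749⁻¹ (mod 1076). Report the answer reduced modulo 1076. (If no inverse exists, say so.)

589

gcd(1076, 749) by repeated division:
1076 = 1·749 + 327
749 = 2·327 + 95
327 = 3·95 + 42
95 = 2·42 + 11
42 = 3·11 + 9
11 = 1·9 + 2
9 = 4·2 + 1
2 = 2·1 + 0
The gcd is 1. Working backward:
1 = 9 − 4·2
1 = −4·11 + 5·9
1 = 5·42 − 19·11
1 = −19·95 + 43·42
1 = 43·327 − 148·95
1 = −148·749 + 339·327
1 = 339·1076 − 487·749
Hence 749⁻¹ ≡ -487 ≡ 589 (mod 1076).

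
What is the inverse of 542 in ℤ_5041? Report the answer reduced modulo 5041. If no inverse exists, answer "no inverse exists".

1237

Run Euclid on (5041, 542):
5041 = 9·542 + 163
542 = 3·163 + 53
163 = 3·53 + 4
53 = 13·4 + 1
4 = 4·1 + 0
Since gcd(542, 5041) = 1, back-substitute to write 1 as a combination:
1 = 53 − 13·4
1 = −13·163 + 40·53
1 = 40·542 − 133·163
1 = −133·5041 + 1237·542
So 542·1237 ≡ 1 (mod 5041).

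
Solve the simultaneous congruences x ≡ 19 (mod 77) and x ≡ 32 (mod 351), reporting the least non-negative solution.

Write x = 19 + 77·k. Then 77·k ≡ 32 − 19 ≡ 13 (mod 351).
Need 77⁻¹ mod 351. Extended Euclid on (351, 77):
351 = 4*77 + 43
77 = 1*43 + 34
43 = 1*34 + 9
34 = 3*9 + 7
9 = 1*7 + 2
7 = 3*2 + 1
2 = 2*1 + 0
Back-substitute:
1 = 7 − 3·2
1 = −3·9 + 4·7
1 = 4·34 − 15·9
1 = −15·43 + 19·34
1 = 19·77 − 34·43
1 = −34·351 + 155·77
77⁻¹ ≡ 155 (mod 351), so k ≡ 155·13 ≡ 260 (mod 351).
x = 19 + 77·260 = 20039.

20039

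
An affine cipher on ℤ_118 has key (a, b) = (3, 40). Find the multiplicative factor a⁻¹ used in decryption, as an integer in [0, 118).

Extended Euclidean algorithm:
118 = 39·3 + 1
3 = 3·1 + 0
Since gcd(3, 118) = 1, back-substitute to write 1 as a combination:
1 = 118 − 39·3
Hence 3⁻¹ ≡ -39 ≡ 79 (mod 118).

79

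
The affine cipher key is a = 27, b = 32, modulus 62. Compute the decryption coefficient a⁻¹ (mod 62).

gcd(62, 27) by repeated division:
62 = 2*27 + 8
27 = 3*8 + 3
8 = 2*3 + 2
3 = 1*2 + 1
2 = 2*1 + 0
The gcd is 1. Working backward:
1 = 3 − 2
1 = −8 + 3·3
1 = 3·27 − 10·8
1 = −10·62 + 23·27
So 27·23 ≡ 1 (mod 62).

23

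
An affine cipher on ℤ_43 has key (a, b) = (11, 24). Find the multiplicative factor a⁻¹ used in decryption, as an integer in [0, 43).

gcd(43, 11) by repeated division:
43 = 3·11 + 10
11 = 1·10 + 1
10 = 10·1 + 0
Since gcd(11, 43) = 1, back-substitute to write 1 as a combination:
1 = 11 − 10
1 = −43 + 4·11
So 11·4 ≡ 1 (mod 43).

4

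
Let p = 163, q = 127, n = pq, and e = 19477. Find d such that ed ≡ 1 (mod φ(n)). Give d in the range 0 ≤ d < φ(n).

φ(n) = (p−1)(q−1) = 162·126 = 20412.
Need d with 19477·d ≡ 1 (mod 20412). Apply the extended Euclidean algorithm:
20412 = 1·19477 + 935
19477 = 20·935 + 777
935 = 1·777 + 158
777 = 4·158 + 145
158 = 1·145 + 13
145 = 11·13 + 2
13 = 6·2 + 1
2 = 2·1 + 0
Back-substitute:
1 = 13 − 6·2
1 = −6·145 + 67·13
1 = 67·158 − 73·145
1 = −73·777 + 359·158
1 = 359·935 − 432·777
1 = −432·19477 + 8999·935
1 = 8999·20412 − 9431·19477
So 19477·(-9431) ≡ 1 (mod 20412), hence d ≡ -9431 ≡ 10981 (mod 20412).

10981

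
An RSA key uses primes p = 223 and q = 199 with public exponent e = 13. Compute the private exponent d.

13525

φ(n) = (p−1)(q−1) = 222·198 = 43956.
Need d with 13·d ≡ 1 (mod 43956). Apply the extended Euclidean algorithm:
43956 = 3381×13 + 3
13 = 4×3 + 1
3 = 3×1 + 0
Back-substitute:
1 = 13 − 4·3
1 = −4·43956 + 13525·13
So 13·13525 ≡ 1 (mod 43956), hence d = 13525.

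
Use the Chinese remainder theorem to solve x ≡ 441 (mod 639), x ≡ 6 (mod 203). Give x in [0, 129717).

Write x = 441 + 639·k. Then 639·k ≡ 6 − 441 ≡ 174 (mod 203).
Need 639⁻¹ mod 203. Extended Euclid on (203, 30):
203 = 6·30 + 23
30 = 1·23 + 7
23 = 3·7 + 2
7 = 3·2 + 1
2 = 2·1 + 0
Back-substitute:
1 = 7 − 3·2
1 = −3·23 + 10·7
1 = 10·30 − 13·23
1 = −13·203 + 88·30
639⁻¹ ≡ 88 (mod 203), so k ≡ 88·174 ≡ 87 (mod 203).
x = 441 + 639·87 = 56034.

56034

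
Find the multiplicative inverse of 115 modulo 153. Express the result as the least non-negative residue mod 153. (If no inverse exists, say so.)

Run Euclid on (153, 115):
153 = 1*115 + 38
115 = 3*38 + 1
38 = 38*1 + 0
Since gcd(115, 153) = 1, back-substitute to write 1 as a combination:
1 = 115 − 3·38
1 = −3·153 + 4·115
So 115·4 ≡ 1 (mod 153).

4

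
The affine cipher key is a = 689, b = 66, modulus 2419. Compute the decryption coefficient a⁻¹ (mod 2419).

2096

Extended Euclidean algorithm:
2419 = 3·689 + 352
689 = 1·352 + 337
352 = 1·337 + 15
337 = 22·15 + 7
15 = 2·7 + 1
7 = 7·1 + 0
gcd = 1, so the inverse exists. Back-substitute:
1 = 15 − 2·7
1 = −2·337 + 45·15
1 = 45·352 − 47·337
1 = −47·689 + 92·352
1 = 92·2419 − 323·689
Hence 689⁻¹ ≡ -323 ≡ 2096 (mod 2419).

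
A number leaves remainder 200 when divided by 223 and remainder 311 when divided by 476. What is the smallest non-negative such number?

Write x = 200 + 223·k. Then 223·k ≡ 311 − 200 ≡ 111 (mod 476).
Need 223⁻¹ mod 476. Extended Euclid on (476, 223):
476 = 2·223 + 30
223 = 7·30 + 13
30 = 2·13 + 4
13 = 3·4 + 1
4 = 4·1 + 0
Back-substitute:
1 = 13 − 3·4
1 = −3·30 + 7·13
1 = 7·223 − 52·30
1 = −52·476 + 111·223
223⁻¹ ≡ 111 (mod 476), so k ≡ 111·111 ≡ 421 (mod 476).
x = 200 + 223·421 = 94083.

94083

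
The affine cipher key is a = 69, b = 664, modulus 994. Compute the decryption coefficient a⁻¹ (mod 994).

Run Euclid on (994, 69):
994 = 14×69 + 28
69 = 2×28 + 13
28 = 2×13 + 2
13 = 6×2 + 1
2 = 2×1 + 0
gcd = 1, so the inverse exists. Back-substitute:
1 = 13 − 6·2
1 = −6·28 + 13·13
1 = 13·69 − 32·28
1 = −32·994 + 461·69
So 69·461 ≡ 1 (mod 994).

461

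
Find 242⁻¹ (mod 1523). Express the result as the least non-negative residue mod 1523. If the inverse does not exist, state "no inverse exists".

1051

Apply the Euclidean algorithm to 1523 and 242:
1523 = 6×242 + 71
242 = 3×71 + 29
71 = 2×29 + 13
29 = 2×13 + 3
13 = 4×3 + 1
3 = 3×1 + 0
Since gcd(242, 1523) = 1, back-substitute to write 1 as a combination:
1 = 13 − 4·3
1 = −4·29 + 9·13
1 = 9·71 − 22·29
1 = −22·242 + 75·71
1 = 75·1523 − 472·242
So 242·(-472) ≡ 1 (mod 1523), and -472 ≡ 1051 (mod 1523).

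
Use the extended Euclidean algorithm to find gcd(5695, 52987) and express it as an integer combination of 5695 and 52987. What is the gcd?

1

Euclidean algorithm:
52987 = 9·5695 + 1732
5695 = 3·1732 + 499
1732 = 3·499 + 235
499 = 2·235 + 29
235 = 8·29 + 3
29 = 9·3 + 2
3 = 1·2 + 1
2 = 2·1 + 0
gcd(5695, 52987) = 1.
Working backward:
1 = 3 − 2
1 = −29 + 10·3
1 = 10·235 − 81·29
1 = −81·499 + 172·235
1 = 172·1732 − 597·499
1 = −597·5695 + 1963·1732
1 = 1963·52987 − 18264·5695
So 1 = (1963)·52987 + (-18264)·5695.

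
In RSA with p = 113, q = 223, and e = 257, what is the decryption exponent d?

φ(n) = (p−1)(q−1) = 112·222 = 24864.
Need d with 257·d ≡ 1 (mod 24864). Apply the extended Euclidean algorithm:
24864 = 96×257 + 192
257 = 1×192 + 65
192 = 2×65 + 62
65 = 1×62 + 3
62 = 20×3 + 2
3 = 1×2 + 1
2 = 2×1 + 0
Back-substitute:
1 = 3 − 2
1 = −62 + 21·3
1 = 21·65 − 22·62
1 = −22·192 + 65·65
1 = 65·257 − 87·192
1 = −87·24864 + 8417·257
So 257·8417 ≡ 1 (mod 24864), hence d = 8417.

8417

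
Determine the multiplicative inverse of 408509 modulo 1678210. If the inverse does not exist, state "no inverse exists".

Apply the Euclidean algorithm to 1678210 and 408509:
1678210 = 4*408509 + 44174
408509 = 9*44174 + 10943
44174 = 4*10943 + 402
10943 = 27*402 + 89
402 = 4*89 + 46
89 = 1*46 + 43
46 = 1*43 + 3
43 = 14*3 + 1
3 = 3*1 + 0
Since gcd(408509, 1678210) = 1, back-substitute to write 1 as a combination:
1 = 43 − 14·3
1 = −14·46 + 15·43
1 = 15·89 − 29·46
1 = −29·402 + 131·89
1 = 131·10943 − 3566·402
1 = −3566·44174 + 14395·10943
1 = 14395·408509 − 133121·44174
1 = −133121·1678210 + 546879·408509
So 408509·546879 ≡ 1 (mod 1678210).

546879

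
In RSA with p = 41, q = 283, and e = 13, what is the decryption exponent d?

8677

φ(n) = (p−1)(q−1) = 40·282 = 11280.
Need d with 13·d ≡ 1 (mod 11280). Apply the extended Euclidean algorithm:
11280 = 867*13 + 9
13 = 1*9 + 4
9 = 2*4 + 1
4 = 4*1 + 0
Back-substitute:
1 = 9 − 2·4
1 = −2·13 + 3·9
1 = 3·11280 − 2603·13
So 13·(-2603) ≡ 1 (mod 11280), hence d ≡ -2603 ≡ 8677 (mod 11280).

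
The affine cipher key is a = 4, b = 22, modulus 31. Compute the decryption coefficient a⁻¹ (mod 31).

8

Run Euclid on (31, 4):
31 = 7×4 + 3
4 = 1×3 + 1
3 = 3×1 + 0
Since gcd(4, 31) = 1, back-substitute to write 1 as a combination:
1 = 4 − 3
1 = −31 + 8·4
So 4·8 ≡ 1 (mod 31).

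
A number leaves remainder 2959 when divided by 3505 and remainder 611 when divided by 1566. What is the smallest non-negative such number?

Write x = 2959 + 3505·k. Then 3505·k ≡ 611 − 2959 ≡ 784 (mod 1566).
Need 3505⁻¹ mod 1566. Extended Euclid on (1566, 373):
1566 = 4×373 + 74
373 = 5×74 + 3
74 = 24×3 + 2
3 = 1×2 + 1
2 = 2×1 + 0
Back-substitute:
1 = 3 − 2
1 = −74 + 25·3
1 = 25·373 − 126·74
1 = −126·1566 + 529·373
3505⁻¹ ≡ 529 (mod 1566), so k ≡ 529·784 ≡ 1312 (mod 1566).
x = 2959 + 3505·1312 = 4601519.

4601519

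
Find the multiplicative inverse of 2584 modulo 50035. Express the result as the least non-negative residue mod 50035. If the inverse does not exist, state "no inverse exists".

21474

Run Euclid on (50035, 2584):
50035 = 19·2584 + 939
2584 = 2·939 + 706
939 = 1·706 + 233
706 = 3·233 + 7
233 = 33·7 + 2
7 = 3·2 + 1
2 = 2·1 + 0
The gcd is 1. Working backward:
1 = 7 − 3·2
1 = −3·233 + 100·7
1 = 100·706 − 303·233
1 = −303·939 + 403·706
1 = 403·2584 − 1109·939
1 = −1109·50035 + 21474·2584
So 2584·21474 ≡ 1 (mod 50035).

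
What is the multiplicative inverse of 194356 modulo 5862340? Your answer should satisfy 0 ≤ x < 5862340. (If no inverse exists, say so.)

no inverse exists

Compute gcd(194356, 5862340):
5862340 = 30·194356 + 31660
194356 = 6·31660 + 4396
31660 = 7·4396 + 888
4396 = 4·888 + 844
888 = 1·844 + 44
844 = 19·44 + 8
44 = 5·8 + 4
8 = 2·4 + 0
gcd(194356, 5862340) = 4 ≠ 1, so 194356 has no multiplicative inverse modulo 5862340.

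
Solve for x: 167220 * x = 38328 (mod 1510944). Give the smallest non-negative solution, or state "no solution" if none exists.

122054

First find gcd(167220, 1510944):
1510944 = 9·167220 + 5964
167220 = 28·5964 + 228
5964 = 26·228 + 36
228 = 6·36 + 12
36 = 3·12 + 0
gcd = 12 and 12 | 38328, so solutions exist. Divide through by 12: 13935x ≡ 3194 (mod 125912).
Now find 13935⁻¹ mod 125912:
125912 = 9*13935 + 497
13935 = 28*497 + 19
497 = 26*19 + 3
19 = 6*3 + 1
3 = 3*1 + 0
Back-substitute:
1 = 19 − 6·3
1 = −6·497 + 157·19
1 = 157·13935 − 4402·497
1 = −4402·125912 + 39775·13935
So 13935⁻¹ ≡ 39775 (mod 125912).
Then x ≡ 39775·3194 ≡ 122054 (mod 125912); the smallest non-negative solution is x = 122054.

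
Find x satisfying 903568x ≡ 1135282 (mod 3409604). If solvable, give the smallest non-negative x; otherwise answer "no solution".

gcd(903568, 3409604):
3409604 = 3·903568 + 698900
903568 = 1·698900 + 204668
698900 = 3·204668 + 84896
204668 = 2·84896 + 34876
84896 = 2·34876 + 15144
34876 = 2·15144 + 4588
15144 = 3·4588 + 1380
4588 = 3·1380 + 448
1380 = 3·448 + 36
448 = 12·36 + 16
36 = 2·16 + 4
16 = 4·4 + 0
gcd = 4, but 4 ∤ 1135282, so the congruence has no solution.

no solution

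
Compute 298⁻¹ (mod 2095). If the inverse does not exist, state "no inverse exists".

232

Run Euclid on (2095, 298):
2095 = 7×298 + 9
298 = 33×9 + 1
9 = 9×1 + 0
gcd = 1, so the inverse exists. Back-substitute:
1 = 298 − 33·9
1 = −33·2095 + 232·298
So 298·232 ≡ 1 (mod 2095).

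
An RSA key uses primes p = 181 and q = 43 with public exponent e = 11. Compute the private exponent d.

4811

φ(n) = (p−1)(q−1) = 180·42 = 7560.
Need d with 11·d ≡ 1 (mod 7560). Apply the extended Euclidean algorithm:
7560 = 687×11 + 3
11 = 3×3 + 2
3 = 1×2 + 1
2 = 2×1 + 0
Back-substitute:
1 = 3 − 2
1 = −11 + 4·3
1 = 4·7560 − 2749·11
So 11·(-2749) ≡ 1 (mod 7560), hence d ≡ -2749 ≡ 4811 (mod 7560).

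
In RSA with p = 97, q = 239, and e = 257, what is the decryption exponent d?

φ(n) = (p−1)(q−1) = 96·238 = 22848.
Need d with 257·d ≡ 1 (mod 22848). Apply the extended Euclidean algorithm:
22848 = 88*257 + 232
257 = 1*232 + 25
232 = 9*25 + 7
25 = 3*7 + 4
7 = 1*4 + 3
4 = 1*3 + 1
3 = 3*1 + 0
Back-substitute:
1 = 4 − 3
1 = −7 + 2·4
1 = 2·25 − 7·7
1 = −7·232 + 65·25
1 = 65·257 − 72·232
1 = −72·22848 + 6401·257
So 257·6401 ≡ 1 (mod 22848), hence d = 6401.

6401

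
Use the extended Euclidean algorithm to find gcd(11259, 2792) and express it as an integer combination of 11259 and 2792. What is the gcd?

1

Apply Euclid's algorithm to 11259 and 2792:
11259 = 4·2792 + 91
2792 = 30·91 + 62
91 = 1·62 + 29
62 = 2·29 + 4
29 = 7·4 + 1
4 = 4·1 + 0
gcd(11259, 2792) = 1.
Working backward:
1 = 29 − 7·4
1 = −7·62 + 15·29
1 = 15·91 − 22·62
1 = −22·2792 + 675·91
1 = 675·11259 − 2722·2792
So 1 = (675)·11259 + (-2722)·2792.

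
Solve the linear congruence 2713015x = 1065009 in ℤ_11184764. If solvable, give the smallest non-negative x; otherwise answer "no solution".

5766879

First find gcd(2713015, 11184764):
11184764 = 4·2713015 + 332704
2713015 = 8·332704 + 51383
332704 = 6·51383 + 24406
51383 = 2·24406 + 2571
24406 = 9·2571 + 1267
2571 = 2·1267 + 37
1267 = 34·37 + 9
37 = 4·9 + 1
9 = 9·1 + 0
gcd = 1, so a unique solution mod 11184764 exists.
Back-substitute for the Bézout coefficients:
1 = 37 − 4·9
1 = −4·1267 + 137·37
1 = 137·2571 − 278·1267
1 = −278·24406 + 2639·2571
1 = 2639·51383 − 5556·24406
1 = −5556·332704 + 35975·51383
1 = 35975·2713015 − 293356·332704
1 = −293356·11184764 + 1209399·2713015
So 2713015·(1209399) ≡ 1 (mod 11184764), giving 2713015⁻¹ ≡ 1209399.
x ≡ 2713015⁻¹·1065009 ≡ 1209399·1065009 ≡ 5766879 (mod 11184764).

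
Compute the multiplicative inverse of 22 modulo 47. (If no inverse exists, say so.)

Extended Euclidean algorithm:
47 = 2·22 + 3
22 = 7·3 + 1
3 = 3·1 + 0
Since gcd(22, 47) = 1, back-substitute to write 1 as a combination:
1 = 22 − 7·3
1 = −7·47 + 15·22
So 22·15 ≡ 1 (mod 47).

15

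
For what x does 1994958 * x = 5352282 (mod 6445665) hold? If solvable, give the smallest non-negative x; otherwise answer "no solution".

288529

First find gcd(1994958, 6445665):
6445665 = 3·1994958 + 460791
1994958 = 4·460791 + 151794
460791 = 3·151794 + 5409
151794 = 28·5409 + 342
5409 = 15·342 + 279
342 = 1·279 + 63
279 = 4·63 + 27
63 = 2·27 + 9
27 = 3·9 + 0
gcd = 9 and 9 | 5352282, so solutions exist. Divide through by 9: 221662x ≡ 594698 (mod 716185).
Now find 221662⁻¹ mod 716185:
716185 = 3*221662 + 51199
221662 = 4*51199 + 16866
51199 = 3*16866 + 601
16866 = 28*601 + 38
601 = 15*38 + 31
38 = 1*31 + 7
31 = 4*7 + 3
7 = 2*3 + 1
3 = 3*1 + 0
Back-substitute:
1 = 7 − 2·3
1 = −2·31 + 9·7
1 = 9·38 − 11·31
1 = −11·601 + 174·38
1 = 174·16866 − 4883·601
1 = −4883·51199 + 14823·16866
1 = 14823·221662 − 64175·51199
1 = −64175·716185 + 207348·221662
So 221662⁻¹ ≡ 207348 (mod 716185).
Then x ≡ 207348·594698 ≡ 288529 (mod 716185); the smallest non-negative solution is x = 288529.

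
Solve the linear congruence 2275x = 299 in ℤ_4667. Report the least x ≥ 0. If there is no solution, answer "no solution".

First find gcd(2275, 4667):
4667 = 2×2275 + 117
2275 = 19×117 + 52
117 = 2×52 + 13
52 = 4×13 + 0
gcd = 13 and 13 | 299, so solutions exist. Divide through by 13: 175x ≡ 23 (mod 359).
Now find 175⁻¹ mod 359:
359 = 2*175 + 9
175 = 19*9 + 4
9 = 2*4 + 1
4 = 4*1 + 0
Back-substitute:
1 = 9 − 2·4
1 = −2·175 + 39·9
1 = 39·359 − 80·175
So 175·(-80) ≡ 1 (mod 359), i.e. 175⁻¹ ≡ 279.
Then x ≡ 279·23 ≡ 314 (mod 359); the smallest non-negative solution is x = 314.

314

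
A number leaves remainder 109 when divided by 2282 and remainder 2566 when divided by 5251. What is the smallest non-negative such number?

5111789

Write x = 109 + 2282·k. Then 2282·k ≡ 2566 − 109 ≡ 2457 (mod 5251).
Need 2282⁻¹ mod 5251. Extended Euclid on (5251, 2282):
5251 = 2·2282 + 687
2282 = 3·687 + 221
687 = 3·221 + 24
221 = 9·24 + 5
24 = 4·5 + 4
5 = 1·4 + 1
4 = 4·1 + 0
Back-substitute:
1 = 5 − 4
1 = −24 + 5·5
1 = 5·221 − 46·24
1 = −46·687 + 143·221
1 = 143·2282 − 475·687
1 = −475·5251 + 1093·2282
2282⁻¹ ≡ 1093 (mod 5251), so k ≡ 1093·2457 ≡ 2240 (mod 5251).
x = 109 + 2282·2240 = 5111789.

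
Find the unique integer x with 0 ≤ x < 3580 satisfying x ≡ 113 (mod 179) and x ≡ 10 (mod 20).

Write x = 113 + 179·k. Then 179·k ≡ 10 − 113 ≡ 17 (mod 20).
Need 179⁻¹ mod 20. Extended Euclid on (20, 19):
20 = 1*19 + 1
19 = 19*1 + 0
Back-substitute:
1 = 20 − 19
179⁻¹ ≡ 19 (mod 20), so k ≡ 19·17 ≡ 3 (mod 20).
x = 113 + 179·3 = 650.

650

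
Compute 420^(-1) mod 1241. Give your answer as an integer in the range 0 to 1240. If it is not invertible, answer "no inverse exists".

588

Apply the Euclidean algorithm to 1241 and 420:
1241 = 2·420 + 401
420 = 1·401 + 19
401 = 21·19 + 2
19 = 9·2 + 1
2 = 2·1 + 0
gcd = 1, so the inverse exists. Back-substitute:
1 = 19 − 9·2
1 = −9·401 + 190·19
1 = 190·420 − 199·401
1 = −199·1241 + 588·420
So 420·588 ≡ 1 (mod 1241).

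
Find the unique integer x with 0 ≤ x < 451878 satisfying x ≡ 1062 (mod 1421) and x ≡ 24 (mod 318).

103374

Write x = 1062 + 1421·k. Then 1421·k ≡ 24 − 1062 ≡ 234 (mod 318).
Need 1421⁻¹ mod 318. Extended Euclid on (318, 149):
318 = 2·149 + 20
149 = 7·20 + 9
20 = 2·9 + 2
9 = 4·2 + 1
2 = 2·1 + 0
Back-substitute:
1 = 9 − 4·2
1 = −4·20 + 9·9
1 = 9·149 − 67·20
1 = −67·318 + 143·149
1421⁻¹ ≡ 143 (mod 318), so k ≡ 143·234 ≡ 72 (mod 318).
x = 1062 + 1421·72 = 103374.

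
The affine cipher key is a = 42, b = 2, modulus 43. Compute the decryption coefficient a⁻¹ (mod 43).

42

Apply the Euclidean algorithm to 43 and 42:
43 = 1·42 + 1
42 = 42·1 + 0
gcd = 1, so the inverse exists. Back-substitute:
1 = 43 − 42
So 42·(-1) ≡ 1 (mod 43), and -1 ≡ 42 (mod 43).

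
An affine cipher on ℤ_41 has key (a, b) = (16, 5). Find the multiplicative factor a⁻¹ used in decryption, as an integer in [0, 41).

18

Extended Euclidean algorithm:
41 = 2*16 + 9
16 = 1*9 + 7
9 = 1*7 + 2
7 = 3*2 + 1
2 = 2*1 + 0
gcd = 1, so the inverse exists. Back-substitute:
1 = 7 − 3·2
1 = −3·9 + 4·7
1 = 4·16 − 7·9
1 = −7·41 + 18·16
So 16·18 ≡ 1 (mod 41).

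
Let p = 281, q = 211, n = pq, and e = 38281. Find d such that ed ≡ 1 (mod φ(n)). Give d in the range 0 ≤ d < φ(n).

6121

φ(n) = (p−1)(q−1) = 280·210 = 58800.
Need d with 38281·d ≡ 1 (mod 58800). Apply the extended Euclidean algorithm:
58800 = 1*38281 + 20519
38281 = 1*20519 + 17762
20519 = 1*17762 + 2757
17762 = 6*2757 + 1220
2757 = 2*1220 + 317
1220 = 3*317 + 269
317 = 1*269 + 48
269 = 5*48 + 29
48 = 1*29 + 19
29 = 1*19 + 10
19 = 1*10 + 9
10 = 1*9 + 1
9 = 9*1 + 0
Back-substitute:
1 = 10 − 9
1 = −19 + 2·10
1 = 2·29 − 3·19
1 = −3·48 + 5·29
1 = 5·269 − 28·48
1 = −28·317 + 33·269
1 = 33·1220 − 127·317
1 = −127·2757 + 287·1220
1 = 287·17762 − 1849·2757
1 = −1849·20519 + 2136·17762
1 = 2136·38281 − 3985·20519
1 = −3985·58800 + 6121·38281
So 38281·6121 ≡ 1 (mod 58800), hence d = 6121.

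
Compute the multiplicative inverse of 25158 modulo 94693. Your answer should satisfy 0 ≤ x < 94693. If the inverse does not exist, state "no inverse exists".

Run Euclid on (94693, 25158):
94693 = 3×25158 + 19219
25158 = 1×19219 + 5939
19219 = 3×5939 + 1402
5939 = 4×1402 + 331
1402 = 4×331 + 78
331 = 4×78 + 19
78 = 4×19 + 2
19 = 9×2 + 1
2 = 2×1 + 0
gcd = 1, so the inverse exists. Back-substitute:
1 = 19 − 9·2
1 = −9·78 + 37·19
1 = 37·331 − 157·78
1 = −157·1402 + 665·331
1 = 665·5939 − 2817·1402
1 = −2817·19219 + 9116·5939
1 = 9116·25158 − 11933·19219
1 = −11933·94693 + 44915·25158
So 25158·44915 ≡ 1 (mod 94693).

44915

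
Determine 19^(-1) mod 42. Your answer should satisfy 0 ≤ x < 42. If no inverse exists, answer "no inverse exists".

31

Extended Euclidean algorithm:
42 = 2*19 + 4
19 = 4*4 + 3
4 = 1*3 + 1
3 = 3*1 + 0
gcd = 1, so the inverse exists. Back-substitute:
1 = 4 − 3
1 = −19 + 5·4
1 = 5·42 − 11·19
Thus 19·(-11) ≡ 1 (mod 42); reducing, -11 mod 42 = 31.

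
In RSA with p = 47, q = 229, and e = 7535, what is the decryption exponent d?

8975

φ(n) = (p−1)(q−1) = 46·228 = 10488.
Need d with 7535·d ≡ 1 (mod 10488). Apply the extended Euclidean algorithm:
10488 = 1·7535 + 2953
7535 = 2·2953 + 1629
2953 = 1·1629 + 1324
1629 = 1·1324 + 305
1324 = 4·305 + 104
305 = 2·104 + 97
104 = 1·97 + 7
97 = 13·7 + 6
7 = 1·6 + 1
6 = 6·1 + 0
Back-substitute:
1 = 7 − 6
1 = −97 + 14·7
1 = 14·104 − 15·97
1 = −15·305 + 44·104
1 = 44·1324 − 191·305
1 = −191·1629 + 235·1324
1 = 235·2953 − 426·1629
1 = −426·7535 + 1087·2953
1 = 1087·10488 − 1513·7535
So 7535·(-1513) ≡ 1 (mod 10488), hence d ≡ -1513 ≡ 8975 (mod 10488).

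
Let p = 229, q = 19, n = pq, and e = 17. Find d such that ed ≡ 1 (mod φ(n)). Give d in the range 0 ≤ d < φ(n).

φ(n) = (p−1)(q−1) = 228·18 = 4104.
Need d with 17·d ≡ 1 (mod 4104). Apply the extended Euclidean algorithm:
4104 = 241*17 + 7
17 = 2*7 + 3
7 = 2*3 + 1
3 = 3*1 + 0
Back-substitute:
1 = 7 − 2·3
1 = −2·17 + 5·7
1 = 5·4104 − 1207·17
So 17·(-1207) ≡ 1 (mod 4104), hence d ≡ -1207 ≡ 2897 (mod 4104).

2897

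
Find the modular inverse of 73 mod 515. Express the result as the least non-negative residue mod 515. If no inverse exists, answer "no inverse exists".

127

gcd(515, 73) by repeated division:
515 = 7·73 + 4
73 = 18·4 + 1
4 = 4·1 + 0
gcd = 1, so the inverse exists. Back-substitute:
1 = 73 − 18·4
1 = −18·515 + 127·73
So 73·127 ≡ 1 (mod 515).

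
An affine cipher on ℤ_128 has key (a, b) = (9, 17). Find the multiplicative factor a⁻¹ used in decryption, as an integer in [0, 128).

57

gcd(128, 9) by repeated division:
128 = 14*9 + 2
9 = 4*2 + 1
2 = 2*1 + 0
gcd = 1, so the inverse exists. Back-substitute:
1 = 9 − 4·2
1 = −4·128 + 57·9
So 9·57 ≡ 1 (mod 128).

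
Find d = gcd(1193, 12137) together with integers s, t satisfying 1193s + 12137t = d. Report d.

1

Repeated division:
12137 = 10*1193 + 207
1193 = 5*207 + 158
207 = 1*158 + 49
158 = 3*49 + 11
49 = 4*11 + 5
11 = 2*5 + 1
5 = 5*1 + 0
gcd(1193, 12137) = 1.
Express as a combination:
1 = 11 − 2·5
1 = −2·49 + 9·11
1 = 9·158 − 29·49
1 = −29·207 + 38·158
1 = 38·1193 − 219·207
1 = −219·12137 + 2228·1193
So 1 = (-219)·12137 + (2228)·1193.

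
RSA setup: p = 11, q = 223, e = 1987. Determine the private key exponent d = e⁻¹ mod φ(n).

343

φ(n) = (p−1)(q−1) = 10·222 = 2220.
Need d with 1987·d ≡ 1 (mod 2220). Apply the extended Euclidean algorithm:
2220 = 1·1987 + 233
1987 = 8·233 + 123
233 = 1·123 + 110
123 = 1·110 + 13
110 = 8·13 + 6
13 = 2·6 + 1
6 = 6·1 + 0
Back-substitute:
1 = 13 − 2·6
1 = −2·110 + 17·13
1 = 17·123 − 19·110
1 = −19·233 + 36·123
1 = 36·1987 − 307·233
1 = −307·2220 + 343·1987
So 1987·343 ≡ 1 (mod 2220), hence d = 343.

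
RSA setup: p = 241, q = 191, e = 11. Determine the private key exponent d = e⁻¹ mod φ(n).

8291

φ(n) = (p−1)(q−1) = 240·190 = 45600.
Need d with 11·d ≡ 1 (mod 45600). Apply the extended Euclidean algorithm:
45600 = 4145*11 + 5
11 = 2*5 + 1
5 = 5*1 + 0
Back-substitute:
1 = 11 − 2·5
1 = −2·45600 + 8291·11
So 11·8291 ≡ 1 (mod 45600), hence d = 8291.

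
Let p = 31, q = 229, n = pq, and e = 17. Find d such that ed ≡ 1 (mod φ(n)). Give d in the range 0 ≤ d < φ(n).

5633

φ(n) = (p−1)(q−1) = 30·228 = 6840.
Need d with 17·d ≡ 1 (mod 6840). Apply the extended Euclidean algorithm:
6840 = 402*17 + 6
17 = 2*6 + 5
6 = 1*5 + 1
5 = 5*1 + 0
Back-substitute:
1 = 6 − 5
1 = −17 + 3·6
1 = 3·6840 − 1207·17
So 17·(-1207) ≡ 1 (mod 6840), hence d ≡ -1207 ≡ 5633 (mod 6840).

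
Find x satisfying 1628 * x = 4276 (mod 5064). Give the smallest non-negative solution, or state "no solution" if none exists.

First find gcd(1628, 5064):
5064 = 3*1628 + 180
1628 = 9*180 + 8
180 = 22*8 + 4
8 = 2*4 + 0
gcd = 4 and 4 | 4276, so solutions exist. Divide through by 4: 407x ≡ 1069 (mod 1266).
Now find 407⁻¹ mod 1266:
1266 = 3·407 + 45
407 = 9·45 + 2
45 = 22·2 + 1
2 = 2·1 + 0
Back-substitute:
1 = 45 − 22·2
1 = −22·407 + 199·45
1 = 199·1266 − 619·407
So 407·(-619) ≡ 1 (mod 1266), i.e. 407⁻¹ ≡ 647.
Then x ≡ 647·1069 ≡ 407 (mod 1266); the smallest non-negative solution is x = 407.

407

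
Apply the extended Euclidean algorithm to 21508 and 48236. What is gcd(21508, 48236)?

4

Apply Euclid's algorithm to 48236 and 21508:
48236 = 2·21508 + 5220
21508 = 4·5220 + 628
5220 = 8·628 + 196
628 = 3·196 + 40
196 = 4·40 + 36
40 = 1·36 + 4
36 = 9·4 + 0
gcd(21508, 48236) = 4.
Back-substituting:
4 = 40 − 36
4 = −196 + 5·40
4 = 5·628 − 16·196
4 = −16·5220 + 133·628
4 = 133·21508 − 548·5220
4 = −548·48236 + 1229·21508
So 4 = (-548)·48236 + (1229)·21508.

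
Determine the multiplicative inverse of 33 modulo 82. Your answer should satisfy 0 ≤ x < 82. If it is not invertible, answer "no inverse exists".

5

gcd(82, 33) by repeated division:
82 = 2·33 + 16
33 = 2·16 + 1
16 = 16·1 + 0
gcd = 1, so the inverse exists. Back-substitute:
1 = 33 − 2·16
1 = −2·82 + 5·33
So 33·5 ≡ 1 (mod 82).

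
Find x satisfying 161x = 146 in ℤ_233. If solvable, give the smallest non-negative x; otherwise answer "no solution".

108

First find gcd(161, 233):
233 = 1*161 + 72
161 = 2*72 + 17
72 = 4*17 + 4
17 = 4*4 + 1
4 = 4*1 + 0
gcd = 1, so a unique solution mod 233 exists.
Back-substitute for the Bézout coefficients:
1 = 17 − 4·4
1 = −4·72 + 17·17
1 = 17·161 − 38·72
1 = −38·233 + 55·161
So 161·(55) ≡ 1 (mod 233), giving 161⁻¹ ≡ 55.
x ≡ 161⁻¹·146 ≡ 55·146 ≡ 108 (mod 233).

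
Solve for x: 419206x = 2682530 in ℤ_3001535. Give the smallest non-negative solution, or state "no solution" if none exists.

329655

First find gcd(419206, 3001535):
3001535 = 7·419206 + 67093
419206 = 6·67093 + 16648
67093 = 4·16648 + 501
16648 = 33·501 + 115
501 = 4·115 + 41
115 = 2·41 + 33
41 = 1·33 + 8
33 = 4·8 + 1
8 = 8·1 + 0
gcd = 1, so a unique solution mod 3001535 exists.
Back-substitute for the Bézout coefficients:
1 = 33 − 4·8
1 = −4·41 + 5·33
1 = 5·115 − 14·41
1 = −14·501 + 61·115
1 = 61·16648 − 2027·501
1 = −2027·67093 + 8169·16648
1 = 8169·419206 − 51041·67093
1 = −51041·3001535 + 365456·419206
So 419206·(365456) ≡ 1 (mod 3001535), giving 419206⁻¹ ≡ 365456.
x ≡ 419206⁻¹·2682530 ≡ 365456·2682530 ≡ 329655 (mod 3001535).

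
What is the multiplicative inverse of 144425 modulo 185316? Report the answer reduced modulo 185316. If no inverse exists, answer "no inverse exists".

Run Euclid on (185316, 144425):
185316 = 1*144425 + 40891
144425 = 3*40891 + 21752
40891 = 1*21752 + 19139
21752 = 1*19139 + 2613
19139 = 7*2613 + 848
2613 = 3*848 + 69
848 = 12*69 + 20
69 = 3*20 + 9
20 = 2*9 + 2
9 = 4*2 + 1
2 = 2*1 + 0
gcd = 1, so the inverse exists. Back-substitute:
1 = 9 − 4·2
1 = −4·20 + 9·9
1 = 9·69 − 31·20
1 = −31·848 + 381·69
1 = 381·2613 − 1174·848
1 = −1174·19139 + 8599·2613
1 = 8599·21752 − 9773·19139
1 = −9773·40891 + 18372·21752
1 = 18372·144425 − 64889·40891
1 = −64889·185316 + 83261·144425
So 144425·83261 ≡ 1 (mod 185316).

83261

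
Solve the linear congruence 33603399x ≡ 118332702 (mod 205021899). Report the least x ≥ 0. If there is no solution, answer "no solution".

First find gcd(33603399, 205021899):
205021899 = 6*33603399 + 3401505
33603399 = 9*3401505 + 2989854
3401505 = 1*2989854 + 411651
2989854 = 7*411651 + 108297
411651 = 3*108297 + 86760
108297 = 1*86760 + 21537
86760 = 4*21537 + 612
21537 = 35*612 + 117
612 = 5*117 + 27
117 = 4*27 + 9
27 = 3*9 + 0
gcd = 9 and 9 | 118332702, so solutions exist. Divide through by 9: 3733711x ≡ 13148078 (mod 22780211).
Now find 3733711⁻¹ mod 22780211:
22780211 = 6·3733711 + 377945
3733711 = 9·377945 + 332206
377945 = 1·332206 + 45739
332206 = 7·45739 + 12033
45739 = 3·12033 + 9640
12033 = 1·9640 + 2393
9640 = 4·2393 + 68
2393 = 35·68 + 13
68 = 5·13 + 3
13 = 4·3 + 1
3 = 3·1 + 0
Back-substitute:
1 = 13 − 4·3
1 = −4·68 + 21·13
1 = 21·2393 − 739·68
1 = −739·9640 + 2977·2393
1 = 2977·12033 − 3716·9640
1 = −3716·45739 + 14125·12033
1 = 14125·332206 − 102591·45739
1 = −102591·377945 + 116716·332206
1 = 116716·3733711 − 1153035·377945
1 = −1153035·22780211 + 7034926·3733711
So 3733711⁻¹ ≡ 7034926 (mod 22780211).
Then x ≡ 7034926·13148078 ≡ 12137323 (mod 22780211); the smallest non-negative solution is x = 12137323.

12137323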